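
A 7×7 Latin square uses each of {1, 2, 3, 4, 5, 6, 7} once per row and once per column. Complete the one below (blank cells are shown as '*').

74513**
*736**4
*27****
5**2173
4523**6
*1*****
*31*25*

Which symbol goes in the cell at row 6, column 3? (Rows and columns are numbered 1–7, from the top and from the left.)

6

At row 1, column 7: row 1 has {1,3,4,5,7}; column 7 has {3,4,6}; that leaves 2.
At row 2, column 5: row 2 has {3,4,6,7}; column 5 has {1,2,3}; that leaves 5.
At row 4, column 2: row 4 has {1,2,3,5,7}; column 2 has {1,2,3,4,5,7}; that leaves 6.
At row 4, column 3: row 4 has {1,2,3,5,6,7}; column 3 has {1,2,3,5,7}; that leaves 4.
At row 5, column 5: row 5 has {2,3,4,5,6}; column 5 has {1,2,3,5}; that leaves 7.
At row 5, column 6: row 5 has {2,3,4,5,6,7}; column 6 has {5,7}; that leaves 1.
At row 6, column 3: row 6 has {1}; column 3 has {1,2,3,4,5,7}; that leaves 6.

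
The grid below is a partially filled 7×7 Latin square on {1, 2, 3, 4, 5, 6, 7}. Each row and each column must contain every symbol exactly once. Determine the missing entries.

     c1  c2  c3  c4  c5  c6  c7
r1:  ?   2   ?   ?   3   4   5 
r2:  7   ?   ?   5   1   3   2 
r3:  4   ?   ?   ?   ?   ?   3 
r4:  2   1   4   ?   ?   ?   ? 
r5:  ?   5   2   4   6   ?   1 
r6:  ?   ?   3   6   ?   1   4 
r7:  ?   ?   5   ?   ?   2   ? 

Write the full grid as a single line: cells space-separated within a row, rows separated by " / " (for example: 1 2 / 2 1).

6 2 7 1 3 4 5 / 7 4 6 5 1 3 2 / 4 6 1 2 7 5 3 / 2 1 4 3 5 6 7 / 3 5 2 4 6 7 1 / 5 7 3 6 2 1 4 / 1 3 5 7 4 2 6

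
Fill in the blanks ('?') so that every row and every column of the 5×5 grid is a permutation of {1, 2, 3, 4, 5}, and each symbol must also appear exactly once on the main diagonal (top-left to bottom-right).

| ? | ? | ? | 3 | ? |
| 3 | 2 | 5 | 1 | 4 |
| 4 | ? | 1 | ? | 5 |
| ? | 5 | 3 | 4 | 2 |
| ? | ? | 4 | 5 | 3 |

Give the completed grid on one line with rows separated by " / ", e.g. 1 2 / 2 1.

5 4 2 3 1 / 3 2 5 1 4 / 4 3 1 2 5 / 1 5 3 4 2 / 2 1 4 5 3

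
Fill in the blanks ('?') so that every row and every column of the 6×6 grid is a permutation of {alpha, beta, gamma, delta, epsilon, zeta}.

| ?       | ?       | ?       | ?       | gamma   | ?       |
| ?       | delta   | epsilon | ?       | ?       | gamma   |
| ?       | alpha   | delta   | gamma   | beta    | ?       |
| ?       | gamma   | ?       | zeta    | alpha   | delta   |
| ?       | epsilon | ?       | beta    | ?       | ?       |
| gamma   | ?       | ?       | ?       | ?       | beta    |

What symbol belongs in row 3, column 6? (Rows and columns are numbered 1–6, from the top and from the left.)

epsilon

At row 2, column 4: row 2 has {gamma,delta,epsilon}; column 4 has {beta,gamma,zeta}; that leaves alpha.
At row 2, column 5: row 2 has {alpha,gamma,delta,epsilon}; column 5 has {alpha,beta,gamma}; that leaves zeta.
At row 4, column 3: row 4 has {alpha,gamma,delta,zeta}; column 3 has {delta,epsilon}; that leaves beta.
At row 5, column 5: row 5 has {beta,epsilon}; column 5 has {alpha,beta,gamma,zeta}; that leaves delta.
At row 6, column 2: row 6 has {beta,gamma}; column 2 has {alpha,gamma,delta,epsilon}; that leaves zeta.
At row 6, column 3: row 6 has {beta,gamma,zeta}; column 3 has {beta,delta,epsilon}; that leaves alpha.
At row 6, column 5: row 6 has {alpha,beta,gamma,zeta}; column 5 has {alpha,beta,gamma,delta,zeta}; that leaves epsilon.
At row 1, column 2: row 1 has {gamma}; column 2 has {alpha,gamma,delta,epsilon,zeta}; that leaves beta.
At row 1, column 3: row 1 has {beta,gamma}; column 3 has {alpha,beta,delta,epsilon}; that leaves zeta.
At row 2, column 1: row 2 has {alpha,gamma,delta,epsilon,zeta}; column 1 has {gamma}; that leaves beta.
At row 4, column 1: row 4 has {alpha,beta,gamma,delta,zeta}; column 1 has {beta,gamma}; that leaves epsilon.
At row 5, column 3: row 5 has {beta,delta,epsilon}; column 3 has {alpha,beta,delta,epsilon,zeta}; that leaves gamma.
At row 6, column 4: row 6 has {alpha,beta,gamma,epsilon,zeta}; column 4 has {alpha,beta,gamma,zeta}; that leaves delta.
At row 1, column 4: row 1 has {beta,gamma,zeta}; column 4 has {alpha,beta,gamma,delta,zeta}; that leaves epsilon.
At row 1, column 6: row 1 has {beta,gamma,epsilon,zeta}; column 6 has {beta,gamma,delta}; that leaves alpha.
At row 3, column 1: row 3 has {alpha,beta,gamma,delta}; column 1 has {beta,gamma,epsilon}; that leaves zeta.
At row 3, column 6: row 3 has {alpha,beta,gamma,delta,zeta}; column 6 has {alpha,beta,gamma,delta}; that leaves epsilon.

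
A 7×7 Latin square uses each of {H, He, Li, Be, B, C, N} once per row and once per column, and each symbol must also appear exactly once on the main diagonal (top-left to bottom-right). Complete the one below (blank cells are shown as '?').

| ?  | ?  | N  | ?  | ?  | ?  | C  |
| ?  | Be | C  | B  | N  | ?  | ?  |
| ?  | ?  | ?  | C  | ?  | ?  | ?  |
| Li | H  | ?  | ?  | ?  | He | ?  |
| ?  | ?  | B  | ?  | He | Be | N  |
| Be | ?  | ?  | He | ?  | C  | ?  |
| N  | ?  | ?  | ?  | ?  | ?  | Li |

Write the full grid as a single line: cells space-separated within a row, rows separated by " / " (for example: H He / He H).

B He N Li Be H C / H Be C B N Li He / He B H C Li N Be / Li H Be N C He B / C Li B H He Be N / Be N Li He B C H / N C He Be H B Li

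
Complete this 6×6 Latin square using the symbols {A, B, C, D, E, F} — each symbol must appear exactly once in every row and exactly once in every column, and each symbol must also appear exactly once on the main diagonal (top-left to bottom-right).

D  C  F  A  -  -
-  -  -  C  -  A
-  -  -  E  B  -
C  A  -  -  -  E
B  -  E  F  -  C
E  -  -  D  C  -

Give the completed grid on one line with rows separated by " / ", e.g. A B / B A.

D C F A E B / F E B C D A / A F C E B D / C A D B F E / B D E F A C / E B A D C F

Cell (r1,c5): row 1 has {A,C,D,F}; column 5 has {B,C} → E.
Cell (r1,c6): row 1 has {A,C,D,E,F}; column 6 has {A,C,E} → B.
Cell (r2,c1): row 2 has {A,C}; column 1 has {B,C,D,E} → F.
Cell (r2,c5): row 2 has {A,C,F}; column 5 has {B,C,E} → D.
Cell (r3,c1): row 3 has {B,E}; column 1 has {B,C,D,E,F} → A.
Cell (r3,c3): row 3 has {A,B,E}; column 3 has {E,F}; the diagonal has {D} → C.
Cell (r4,c4): row 4 has {A,C,E}; column 4 has {A,C,D,E,F}; the diagonal has {C,D} → B.
Cell (r4,c5): row 4 has {A,B,C,E}; column 5 has {B,C,D,E} → F.
Cell (r5,c2): row 5 has {B,C,E,F}; column 2 has {A,C} → D.
Cell (r5,c5): row 5 has {B,C,D,E,F}; column 5 has {B,C,D,E,F}; the diagonal has {B,C,D} → A.
Cell (r6,c6): row 6 has {C,D,E}; column 6 has {A,B,C,E}; the diagonal has {A,B,C,D} → F.
Cell (r2,c2): row 2 has {A,C,D,F}; column 2 has {A,C,D}; the diagonal has {A,B,C,D,F} → E.
Cell (r2,c3): row 2 has {A,C,D,E,F}; column 3 has {C,E,F} → B.
Cell (r3,c2): row 3 has {A,B,C,E}; column 2 has {A,C,D,E} → F.
Cell (r3,c6): row 3 has {A,B,C,E,F}; column 6 has {A,B,C,E,F} → D.
Cell (r4,c3): row 4 has {A,B,C,E,F}; column 3 has {B,C,E,F} → D.
Cell (r6,c2): row 6 has {C,D,E,F}; column 2 has {A,C,D,E,F} → B.
Cell (r6,c3): row 6 has {B,C,D,E,F}; column 3 has {B,C,D,E,F} → A.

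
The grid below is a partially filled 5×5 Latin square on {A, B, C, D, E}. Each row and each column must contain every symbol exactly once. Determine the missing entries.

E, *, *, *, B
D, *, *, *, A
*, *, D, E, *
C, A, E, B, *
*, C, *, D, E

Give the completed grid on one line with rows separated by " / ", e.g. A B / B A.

row 1 has {B,E}; column 2 has {A,C} — only D is left for (r1,c2).
row 2 has {A,D}; column 4 has {B,D,E} — only C is left for (r2,c4).
row 3 has {D,E}; column 2 has {A,C,D} — only B is left for (r3,c2).
row 3 has {B,D,E}; column 5 has {A,B,E} — only C is left for (r3,c5).
row 4 has {A,B,C,E}; column 5 has {A,B,C,E} — only D is left for (r4,c5).
row 1 has {B,D,E}; column 4 has {B,C,D,E} — only A is left for (r1,c4).
row 2 has {A,C,D}; column 2 has {A,B,C,D} — only E is left for (r2,c2).
row 2 has {A,C,D,E}; column 3 has {D,E} — only B is left for (r2,c3).
row 3 has {B,C,D,E}; column 1 has {C,D,E} — only A is left for (r3,c1).
row 5 has {C,D,E}; column 1 has {A,C,D,E} — only B is left for (r5,c1).
row 5 has {B,C,D,E}; column 3 has {B,D,E} — only A is left for (r5,c3).
row 1 has {A,B,D,E}; column 3 has {A,B,D,E} — only C is left for (r1,c3).

E D C A B / D E B C A / A B D E C / C A E B D / B C A D E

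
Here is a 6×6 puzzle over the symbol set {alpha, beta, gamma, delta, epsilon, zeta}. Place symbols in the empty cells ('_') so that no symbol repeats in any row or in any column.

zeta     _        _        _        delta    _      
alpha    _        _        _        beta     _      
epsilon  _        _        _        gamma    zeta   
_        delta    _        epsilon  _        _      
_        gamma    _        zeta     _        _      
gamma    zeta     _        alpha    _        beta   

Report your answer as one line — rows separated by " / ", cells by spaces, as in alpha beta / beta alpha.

(r2,c2) = epsilon
(r4,c1) = beta
(r5,c1) = delta
(r6,c5) = epsilon
(r5,c5) = alpha
(r5,c6) = epsilon
(r6,c3) = delta
(r4,c5) = zeta
(r5,c3) = beta
(r3,c3) = alpha
(r4,c3) = gamma
(r4,c6) = alpha
(r1,c3) = epsilon
(r1,c6) = gamma
(r2,c3) = zeta
(r2,c6) = delta
(r3,c2) = beta
(r3,c4) = delta
(r1,c2) = alpha
(r1,c4) = beta
(r2,c4) = gamma

zeta alpha epsilon beta delta gamma / alpha epsilon zeta gamma beta delta / epsilon beta alpha delta gamma zeta / beta delta gamma epsilon zeta alpha / delta gamma beta zeta alpha epsilon / gamma zeta delta alpha epsilon beta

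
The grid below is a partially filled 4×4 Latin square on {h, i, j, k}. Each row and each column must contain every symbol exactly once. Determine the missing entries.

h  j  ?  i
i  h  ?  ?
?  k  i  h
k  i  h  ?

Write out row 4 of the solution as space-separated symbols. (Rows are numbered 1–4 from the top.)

k i h j

(r1,c3) = k
(r2,c3) = j
(r2,c4) = k
(r3,c1) = j
(r4,c4) = j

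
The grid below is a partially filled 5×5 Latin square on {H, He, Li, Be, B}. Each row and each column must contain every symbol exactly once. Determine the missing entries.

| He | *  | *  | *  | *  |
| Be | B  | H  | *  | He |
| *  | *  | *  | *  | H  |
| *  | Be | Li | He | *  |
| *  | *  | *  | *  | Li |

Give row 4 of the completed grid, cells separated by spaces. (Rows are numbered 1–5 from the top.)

(r2,c4): row 2 has {H,He,Be,B}; column 4 has {He}, so it must be Li.
(r4,c5): row 4 has {He,Li,Be}; column 5 has {H,He,Li}, so it must be B.
(r1,c5): row 1 has {He}; column 5 has {H,He,Li,B}, so it must be Be.
(r4,c1): row 4 has {He,Li,Be,B}; column 1 has {He,Be}, so it must be H.

H Be Li He B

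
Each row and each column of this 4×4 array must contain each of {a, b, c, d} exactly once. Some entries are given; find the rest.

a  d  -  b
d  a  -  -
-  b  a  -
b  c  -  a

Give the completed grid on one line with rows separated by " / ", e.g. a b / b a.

a d c b / d a b c / c b a d / b c d a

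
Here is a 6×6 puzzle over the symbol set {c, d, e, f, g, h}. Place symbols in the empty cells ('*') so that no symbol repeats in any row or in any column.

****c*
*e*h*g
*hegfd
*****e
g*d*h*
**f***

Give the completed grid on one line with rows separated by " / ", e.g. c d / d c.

row 2 has {e,g,h}; column 3 has {d,e,f} — only c is left for (r2,c3).
row 2 has {c,e,g,h}; column 5 has {c,f,h} — only d is left for (r2,c5).
row 3 has {d,e,f,g,h}; column 1 has {g} — only c is left for (r3,c1).
row 4 has {e}; column 5 has {c,d,f,h} — only g is left for (r4,c5).
row 6 has {f}; column 5 has {c,d,f,g,h} — only e is left for (r6,c5).
row 2 has {c,d,e,g,h}; column 1 has {c,g} — only f is left for (r2,c1).
row 4 has {e,g}; column 3 has {c,d,e,f} — only h is left for (r4,c3).
row 1 has {c}; column 3 has {c,d,e,f,h} — only g is left for (r1,c3).
row 4 has {e,g,h}; column 1 has {c,f,g} — only d is left for (r4,c1).
row 6 has {e,f}; column 1 has {c,d,f,g} — only h is left for (r6,c1).
row 6 has {e,f,h}; column 6 has {d,e,g} — only c is left for (r6,c6).
row 1 has {c,g}; column 1 has {c,d,f,g,h} — only e is left for (r1,c1).
row 5 has {d,g,h}; column 6 has {c,d,e,g} — only f is left for (r5,c6).
row 6 has {c,e,f,h}; column 4 has {g,h} — only d is left for (r6,c4).
row 1 has {c,e,g}; column 4 has {d,g,h} — only f is left for (r1,c4).
row 1 has {c,e,f,g}; column 6 has {c,d,e,f,g} — only h is left for (r1,c6).
row 4 has {d,e,g,h}; column 4 has {d,f,g,h} — only c is left for (r4,c4).
row 5 has {d,f,g,h}; column 2 has {e,h} — only c is left for (r5,c2).
row 5 has {c,d,f,g,h}; column 4 has {c,d,f,g,h} — only e is left for (r5,c4).
row 6 has {c,d,e,f,h}; column 2 has {c,e,h} — only g is left for (r6,c2).
row 1 has {c,e,f,g,h}; column 2 has {c,e,g,h} — only d is left for (r1,c2).
row 4 has {c,d,e,g,h}; column 2 has {c,d,e,g,h} — only f is left for (r4,c2).

e d g f c h / f e c h d g / c h e g f d / d f h c g e / g c d e h f / h g f d e c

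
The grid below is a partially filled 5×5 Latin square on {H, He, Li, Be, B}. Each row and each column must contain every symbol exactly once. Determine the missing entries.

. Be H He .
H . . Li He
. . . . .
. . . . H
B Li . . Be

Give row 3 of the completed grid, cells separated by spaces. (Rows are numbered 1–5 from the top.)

(r1,c1): row 1 has {H,He,Be}; column 1 has {H,B}, so it must be Li.
(r1,c5): row 1 has {H,He,Li,Be}; column 5 has {H,He,Be}, so it must be B.
(r2,c2): row 2 has {H,He,Li}; column 2 has {Li,Be}, so it must be B.
(r2,c3): row 2 has {H,He,Li,B}; column 3 has {H}, so it must be Be.
(r3,c5): row 3 is empty so far; column 5 has {H,He,Be,B}, so it must be Li.
(r4,c2): row 4 has {H}; column 2 has {Li,Be,B}, so it must be He.
(r5,c3): row 5 has {Li,Be,B}; column 3 has {H,Be}, so it must be He.
(r5,c4): row 5 has {He,Li,Be,B}; column 4 has {He,Li}, so it must be H.
(r3,c2): row 3 has {Li}; column 2 has {He,Li,Be,B}, so it must be H.
(r3,c3): row 3 has {H,Li}; column 3 has {H,He,Be}, so it must be B.
(r3,c4): row 3 has {H,Li,B}; column 4 has {H,He,Li}, so it must be Be.
(r4,c1): row 4 has {H,He}; column 1 has {H,Li,B}, so it must be Be.
(r4,c3): row 4 has {H,He,Be}; column 3 has {H,He,Be,B}, so it must be Li.
(r4,c4): row 4 has {H,He,Li,Be}; column 4 has {H,He,Li,Be}, so it must be B.
(r3,c1): row 3 has {H,Li,Be,B}; column 1 has {H,Li,Be,B}, so it must be He.

He H B Be Li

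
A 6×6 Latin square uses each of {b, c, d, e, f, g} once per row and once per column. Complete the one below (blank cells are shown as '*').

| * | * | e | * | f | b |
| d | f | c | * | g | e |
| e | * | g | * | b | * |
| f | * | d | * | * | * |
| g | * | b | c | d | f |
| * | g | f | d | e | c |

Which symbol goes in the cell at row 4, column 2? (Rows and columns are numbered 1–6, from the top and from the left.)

b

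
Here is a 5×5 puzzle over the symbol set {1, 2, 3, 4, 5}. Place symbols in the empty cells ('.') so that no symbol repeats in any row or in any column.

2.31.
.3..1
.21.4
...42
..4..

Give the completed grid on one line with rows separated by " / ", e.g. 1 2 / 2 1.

2 4 3 1 5 / 4 3 2 5 1 / 5 2 1 3 4 / 3 1 5 4 2 / 1 5 4 2 3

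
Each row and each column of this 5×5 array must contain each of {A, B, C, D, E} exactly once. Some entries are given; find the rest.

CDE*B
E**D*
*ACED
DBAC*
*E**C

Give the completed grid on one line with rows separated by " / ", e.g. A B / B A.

C D E A B / E C B D A / B A C E D / D B A C E / A E D B C

(r1,c4) = A
(r2,c2) = C
(r2,c3) = B
(r2,c5) = A
(r3,c1) = B
(r4,c5) = E
(r5,c1) = A
(r5,c3) = D
(r5,c4) = B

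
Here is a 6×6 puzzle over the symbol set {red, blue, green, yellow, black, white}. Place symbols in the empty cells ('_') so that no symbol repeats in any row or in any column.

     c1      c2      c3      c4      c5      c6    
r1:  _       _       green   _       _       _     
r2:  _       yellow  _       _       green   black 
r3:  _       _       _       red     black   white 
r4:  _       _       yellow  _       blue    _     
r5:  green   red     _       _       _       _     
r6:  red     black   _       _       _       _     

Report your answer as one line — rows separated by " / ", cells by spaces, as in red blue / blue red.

white blue green black red yellow / blue yellow red white green black / yellow green blue red black white / black white yellow green blue red / green red black yellow white blue / red black white blue yellow green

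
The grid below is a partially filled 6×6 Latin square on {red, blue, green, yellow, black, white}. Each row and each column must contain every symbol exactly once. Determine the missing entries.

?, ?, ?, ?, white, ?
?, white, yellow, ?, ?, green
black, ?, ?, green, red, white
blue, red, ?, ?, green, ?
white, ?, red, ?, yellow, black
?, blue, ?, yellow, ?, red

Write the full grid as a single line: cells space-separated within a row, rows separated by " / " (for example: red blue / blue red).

yellow black green red white blue / red white yellow black blue green / black yellow blue green red white / blue red black white green yellow / white green red blue yellow black / green blue white yellow black red

Cell (r2,c1): row 2 has {green,yellow,white}; column 1 has {blue,black,white} → red.
Cell (r3,c2): row 3 has {red,green,black,white}; column 2 has {red,blue,white} → yellow.
Cell (r3,c3): row 3 has {red,green,yellow,black,white}; column 3 has {red,yellow} → blue.
Cell (r4,c6): row 4 has {red,blue,green}; column 6 has {red,green,black,white} → yellow.
Cell (r5,c2): row 5 has {red,yellow,black,white}; column 2 has {red,blue,yellow,white} → green.
Cell (r5,c4): row 5 has {red,green,yellow,black,white}; column 4 has {green,yellow} → blue.
Cell (r6,c1): row 6 has {red,blue,yellow}; column 1 has {red,blue,black,white} → green.
Cell (r6,c5): row 6 has {red,blue,green,yellow}; column 5 has {red,green,yellow,white} → black.
Cell (r1,c1): row 1 has {white}; column 1 has {red,blue,green,black,white} → yellow.
Cell (r1,c2): row 1 has {yellow,white}; column 2 has {red,blue,green,yellow,white} → black.
Cell (r1,c3): row 1 has {yellow,black,white}; column 3 has {red,blue,yellow} → green.
Cell (r1,c4): row 1 has {green,yellow,black,white}; column 4 has {blue,green,yellow} → red.
Cell (r1,c6): row 1 has {red,green,yellow,black,white}; column 6 has {red,green,yellow,black,white} → blue.
Cell (r2,c4): row 2 has {red,green,yellow,white}; column 4 has {red,blue,green,yellow} → black.
Cell (r2,c5): row 2 has {red,green,yellow,black,white}; column 5 has {red,green,yellow,black,white} → blue.
Cell (r4,c4): row 4 has {red,blue,green,yellow}; column 4 has {red,blue,green,yellow,black} → white.
Cell (r6,c3): row 6 has {red,blue,green,yellow,black}; column 3 has {red,blue,green,yellow} → white.
Cell (r4,c3): row 4 has {red,blue,green,yellow,white}; column 3 has {red,blue,green,yellow,white} → black.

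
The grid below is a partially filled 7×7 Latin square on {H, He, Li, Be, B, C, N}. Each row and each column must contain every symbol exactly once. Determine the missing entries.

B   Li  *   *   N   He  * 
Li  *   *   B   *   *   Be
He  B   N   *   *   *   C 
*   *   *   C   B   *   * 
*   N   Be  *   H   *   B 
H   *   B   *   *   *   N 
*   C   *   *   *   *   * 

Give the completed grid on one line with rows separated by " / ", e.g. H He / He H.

At row 1, column 7: row 1 has {He,Li,B,N}; column 7 has {Be,B,C,N}; that leaves H.
At row 5, column 1: row 5 has {H,Be,B,N}; column 1 has {H,He,Li,B}; that leaves C.
At row 5, column 6: row 5 has {H,Be,B,C,N}; column 6 has {He}; that leaves Li.
At row 1, column 3: row 1 has {H,He,Li,B,N}; column 3 has {Be,B,N}; that leaves C.
At row 1, column 4: row 1 has {H,He,Li,B,C,N}; column 4 has {B,C}; that leaves Be.
At row 5, column 4: row 5 has {H,Li,Be,B,C,N}; column 4 has {Be,B,C}; that leaves He.
At row 6, column 4: row 6 has {H,B,N}; column 4 has {He,Be,B,C}; that leaves Li.
At row 3, column 4: row 3 has {He,B,C,N}; column 4 has {He,Li,Be,B,C}; that leaves H.
At row 3, column 6: row 3 has {H,He,B,C,N}; column 6 has {He,Li}; that leaves Be.
At row 6, column 6: row 6 has {H,Li,B,N}; column 6 has {He,Li,Be}; that leaves C.
At row 7, column 4: row 7 has {C}; column 4 has {H,He,Li,Be,B,C}; that leaves N.
At row 3, column 5: row 3 has {H,He,Be,B,C,N}; column 5 has {H,B,N}; that leaves Li.
At row 7, column 1: row 7 has {C,N}; column 1 has {H,He,Li,B,C}; that leaves Be.
At row 7, column 5: row 7 has {Be,C,N}; column 5 has {H,Li,B,N}; that leaves He.
At row 7, column 7: row 7 has {He,Be,C,N}; column 7 has {H,Be,B,C,N}; that leaves Li.
At row 2, column 5: row 2 has {Li,Be,B}; column 5 has {H,He,Li,B,N}; that leaves C.
At row 4, column 1: row 4 has {B,C}; column 1 has {H,He,Li,Be,B,C}; that leaves N.
At row 4, column 6: row 4 has {B,C,N}; column 6 has {He,Li,Be,C}; that leaves H.
At row 4, column 7: row 4 has {H,B,C,N}; column 7 has {H,Li,Be,B,C,N}; that leaves He.
At row 6, column 5: row 6 has {H,Li,B,C,N}; column 5 has {H,He,Li,B,C,N}; that leaves Be.
At row 7, column 3: row 7 has {He,Li,Be,C,N}; column 3 has {Be,B,C,N}; that leaves H.
At row 7, column 6: row 7 has {H,He,Li,Be,C,N}; column 6 has {H,He,Li,Be,C}; that leaves B.
At row 2, column 3: row 2 has {Li,Be,B,C}; column 3 has {H,Be,B,C,N}; that leaves He.
At row 2, column 6: row 2 has {He,Li,Be,B,C}; column 6 has {H,He,Li,Be,B,C}; that leaves N.
At row 4, column 2: row 4 has {H,He,B,C,N}; column 2 has {Li,B,C,N}; that leaves Be.
At row 4, column 3: row 4 has {H,He,Be,B,C,N}; column 3 has {H,He,Be,B,C,N}; that leaves Li.
At row 6, column 2: row 6 has {H,Li,Be,B,C,N}; column 2 has {Li,Be,B,C,N}; that leaves He.
At row 2, column 2: row 2 has {He,Li,Be,B,C,N}; column 2 has {He,Li,Be,B,C,N}; that leaves H.

B Li C Be N He H / Li H He B C N Be / He B N H Li Be C / N Be Li C B H He / C N Be He H Li B / H He B Li Be C N / Be C H N He B Li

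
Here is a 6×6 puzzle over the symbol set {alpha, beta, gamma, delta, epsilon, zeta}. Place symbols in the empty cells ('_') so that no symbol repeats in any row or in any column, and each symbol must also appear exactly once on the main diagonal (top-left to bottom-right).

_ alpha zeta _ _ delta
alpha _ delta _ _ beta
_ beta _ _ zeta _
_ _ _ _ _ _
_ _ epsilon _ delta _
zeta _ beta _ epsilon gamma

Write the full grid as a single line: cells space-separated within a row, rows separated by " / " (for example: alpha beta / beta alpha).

(r2,c5) = gamma
(r3,c3) = alpha
(r3,c6) = epsilon
(r4,c3) = gamma
(r6,c2) = delta
(r6,c4) = alpha
(r1,c5) = beta
(r4,c5) = alpha
(r4,c6) = zeta
(r5,c6) = alpha
(r1,c1) = epsilon
(r1,c4) = gamma
(r2,c2) = zeta
(r2,c4) = epsilon
(r3,c4) = delta
(r4,c2) = epsilon
(r4,c4) = beta
(r5,c2) = gamma
(r5,c4) = zeta
(r3,c1) = gamma
(r4,c1) = delta
(r5,c1) = beta

epsilon alpha zeta gamma beta delta / alpha zeta delta epsilon gamma beta / gamma beta alpha delta zeta epsilon / delta epsilon gamma beta alpha zeta / beta gamma epsilon zeta delta alpha / zeta delta beta alpha epsilon gamma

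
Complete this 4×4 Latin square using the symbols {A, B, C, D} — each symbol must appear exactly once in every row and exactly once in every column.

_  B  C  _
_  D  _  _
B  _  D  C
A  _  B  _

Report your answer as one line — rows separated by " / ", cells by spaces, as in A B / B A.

D B C A / C D A B / B A D C / A C B D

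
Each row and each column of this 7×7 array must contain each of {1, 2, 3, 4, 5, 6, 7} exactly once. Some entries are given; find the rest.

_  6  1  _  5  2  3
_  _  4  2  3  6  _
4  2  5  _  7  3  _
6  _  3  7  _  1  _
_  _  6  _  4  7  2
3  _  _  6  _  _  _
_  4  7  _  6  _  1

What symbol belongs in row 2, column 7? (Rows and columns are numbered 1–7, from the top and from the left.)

At row 1, column 1: row 1 has {1,2,3,5,6}; column 1 has {3,4,6}; that leaves 7.
At row 1, column 4: row 1 has {1,2,3,5,6,7}; column 4 has {2,6,7}; that leaves 4.
At row 3, column 4: row 3 has {2,3,4,5,7}; column 4 has {2,4,6,7}; that leaves 1.
At row 3, column 7: row 3 has {1,2,3,4,5,7}; column 7 has {1,2,3}; that leaves 6.
At row 4, column 2: row 4 has {1,3,6,7}; column 2 has {2,4,6}; that leaves 5.
At row 4, column 5: row 4 has {1,3,5,6,7}; column 5 has {3,4,5,6,7}; that leaves 2.
At row 4, column 7: row 4 has {1,2,3,5,6,7}; column 7 has {1,2,3,6}; that leaves 4.
At row 6, column 3: row 6 has {3,6}; column 3 has {1,3,4,5,6,7}; that leaves 2.
At row 6, column 5: row 6 has {2,3,6}; column 5 has {2,3,4,5,6,7}; that leaves 1.
At row 7, column 6: row 7 has {1,4,6,7}; column 6 has {1,2,3,6,7}; that leaves 5.
At row 6, column 2: row 6 has {1,2,3,6}; column 2 has {2,4,5,6}; that leaves 7.
At row 6, column 6: row 6 has {1,2,3,6,7}; column 6 has {1,2,3,5,6,7}; that leaves 4.
At row 6, column 7: row 6 has {1,2,3,4,6,7}; column 7 has {1,2,3,4,6}; that leaves 5.
At row 7, column 1: row 7 has {1,4,5,6,7}; column 1 has {3,4,6,7}; that leaves 2.
At row 7, column 4: row 7 has {1,2,4,5,6,7}; column 4 has {1,2,4,6,7}; that leaves 3.
At row 2, column 2: row 2 has {2,3,4,6}; column 2 has {2,4,5,6,7}; that leaves 1.
At row 2, column 7: row 2 has {1,2,3,4,6}; column 7 has {1,2,3,4,5,6}; that leaves 7.

7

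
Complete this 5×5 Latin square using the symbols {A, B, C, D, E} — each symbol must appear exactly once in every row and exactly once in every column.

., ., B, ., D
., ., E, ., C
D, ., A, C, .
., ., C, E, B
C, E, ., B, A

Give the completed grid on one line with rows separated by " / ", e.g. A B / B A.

E C B A D / B A E D C / D B A C E / A D C E B / C E D B A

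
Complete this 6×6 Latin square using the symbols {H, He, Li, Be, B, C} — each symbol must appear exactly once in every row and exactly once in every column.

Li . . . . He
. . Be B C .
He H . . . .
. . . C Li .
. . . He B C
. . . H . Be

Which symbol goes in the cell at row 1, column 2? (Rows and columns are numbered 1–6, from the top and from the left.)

(r1,c4) = Be
(r1,c5) = H
(r2,c1) = H
(r2,c6) = Li
(r3,c4) = Li
(r3,c5) = Be
(r3,c6) = B
(r4,c6) = H
(r5,c1) = Be
(r5,c2) = Li
(r5,c3) = H
(r6,c5) = He
(r2,c2) = He
(r3,c3) = C
(r4,c1) = B
(r4,c2) = Be
(r4,c3) = He
(r6,c1) = C
(r6,c2) = B
(r6,c3) = Li
(r1,c2) = C

C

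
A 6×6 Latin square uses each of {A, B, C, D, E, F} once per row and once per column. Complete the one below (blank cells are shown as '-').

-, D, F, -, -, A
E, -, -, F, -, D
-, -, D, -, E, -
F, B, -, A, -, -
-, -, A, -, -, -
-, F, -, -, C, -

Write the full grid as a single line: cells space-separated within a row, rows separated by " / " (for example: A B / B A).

C D F E B A / E C B F A D / B A D C E F / F B C A D E / D E A B F C / A F E D C B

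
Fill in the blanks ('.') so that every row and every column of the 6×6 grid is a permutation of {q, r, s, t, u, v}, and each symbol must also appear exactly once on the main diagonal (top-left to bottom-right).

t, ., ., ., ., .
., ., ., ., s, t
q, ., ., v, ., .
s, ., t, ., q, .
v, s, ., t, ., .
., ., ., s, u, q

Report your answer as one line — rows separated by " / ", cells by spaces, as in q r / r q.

At row 5, column 5: row 5 has {s,t,v}; column 5 has {q,s,u}; the diagonal has {q,t}; that leaves r.
At row 5, column 6: row 5 has {r,s,t,v}; column 6 has {q,t}; that leaves u.
At row 6, column 1: row 6 has {q,s,u}; column 1 has {q,s,t,v}; that leaves r.
At row 6, column 3: row 6 has {q,r,s,u}; column 3 has {t}; that leaves v.
At row 1, column 5: row 1 has {t}; column 5 has {q,r,s,u}; that leaves v.
At row 2, column 1: row 2 has {s,t}; column 1 has {q,r,s,t,v}; that leaves u.
At row 2, column 2: row 2 has {s,t,u}; column 2 has {s}; the diagonal has {q,r,t}; that leaves v.
At row 3, column 5: row 3 has {q,v}; column 5 has {q,r,s,u,v}; that leaves t.
At row 4, column 4: row 4 has {q,s,t}; column 4 has {s,t,v}; the diagonal has {q,r,t,v}; that leaves u.
At row 5, column 3: row 5 has {r,s,t,u,v}; column 3 has {t,v}; that leaves q.
At row 6, column 2: row 6 has {q,r,s,u,v}; column 2 has {s,v}; that leaves t.
At row 2, column 3: row 2 has {s,t,u,v}; column 3 has {q,t,v}; that leaves r.
At row 2, column 4: row 2 has {r,s,t,u,v}; column 4 has {s,t,u,v}; that leaves q.
At row 3, column 3: row 3 has {q,t,v}; column 3 has {q,r,t,v}; the diagonal has {q,r,t,u,v}; that leaves s.
At row 3, column 6: row 3 has {q,s,t,v}; column 6 has {q,t,u}; that leaves r.
At row 4, column 2: row 4 has {q,s,t,u}; column 2 has {s,t,v}; that leaves r.
At row 4, column 6: row 4 has {q,r,s,t,u}; column 6 has {q,r,t,u}; that leaves v.
At row 1, column 3: row 1 has {t,v}; column 3 has {q,r,s,t,v}; that leaves u.
At row 1, column 4: row 1 has {t,u,v}; column 4 has {q,s,t,u,v}; that leaves r.
At row 1, column 6: row 1 has {r,t,u,v}; column 6 has {q,r,t,u,v}; that leaves s.
At row 3, column 2: row 3 has {q,r,s,t,v}; column 2 has {r,s,t,v}; that leaves u.
At row 1, column 2: row 1 has {r,s,t,u,v}; column 2 has {r,s,t,u,v}; that leaves q.

t q u r v s / u v r q s t / q u s v t r / s r t u q v / v s q t r u / r t v s u q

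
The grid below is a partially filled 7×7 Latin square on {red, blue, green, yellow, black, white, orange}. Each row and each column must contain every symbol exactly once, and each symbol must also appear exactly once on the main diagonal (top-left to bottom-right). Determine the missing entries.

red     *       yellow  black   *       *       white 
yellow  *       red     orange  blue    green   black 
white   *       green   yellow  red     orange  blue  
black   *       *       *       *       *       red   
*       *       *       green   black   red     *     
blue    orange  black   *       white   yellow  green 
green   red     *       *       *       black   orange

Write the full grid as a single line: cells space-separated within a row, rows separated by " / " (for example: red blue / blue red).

red green yellow black orange blue white / yellow white red orange blue green black / white black green yellow red orange blue / black yellow orange blue green white red / orange blue white green black red yellow / blue orange black red white yellow green / green red blue white yellow black orange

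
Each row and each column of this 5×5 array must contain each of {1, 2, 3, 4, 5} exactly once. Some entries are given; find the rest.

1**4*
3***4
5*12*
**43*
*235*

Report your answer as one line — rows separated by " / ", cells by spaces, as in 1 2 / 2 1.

1 3 5 4 2 / 3 5 2 1 4 / 5 4 1 2 3 / 2 1 4 3 5 / 4 2 3 5 1

(r2,c4) = 1
(r3,c5) = 3
(r4,c1) = 2
(r5,c1) = 4
(r5,c5) = 1
(r2,c2) = 5
(r2,c3) = 2
(r3,c2) = 4
(r4,c2) = 1
(r4,c5) = 5
(r1,c2) = 3
(r1,c3) = 5
(r1,c5) = 2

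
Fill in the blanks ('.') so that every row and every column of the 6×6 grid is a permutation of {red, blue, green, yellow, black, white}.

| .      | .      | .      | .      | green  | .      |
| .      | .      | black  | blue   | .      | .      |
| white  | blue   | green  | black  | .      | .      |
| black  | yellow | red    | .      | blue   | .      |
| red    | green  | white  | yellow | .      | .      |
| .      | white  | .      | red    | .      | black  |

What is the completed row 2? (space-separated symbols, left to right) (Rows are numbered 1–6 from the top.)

row 1 has {green}; column 4 has {red,blue,yellow,black} — only white is left for (r1,c4).
row 2 has {blue,black}; column 2 has {blue,green,yellow,white} — only red is left for (r2,c2).
row 4 has {red,blue,yellow,black}; column 4 has {red,blue,yellow,black,white} — only green is left for (r4,c4).
row 4 has {red,blue,green,yellow,black}; column 6 has {black} — only white is left for (r4,c6).
row 5 has {red,green,yellow,white}; column 5 has {blue,green} — only black is left for (r5,c5).
row 5 has {red,green,yellow,black,white}; column 6 has {black,white} — only blue is left for (r5,c6).
row 6 has {red,black,white}; column 5 has {blue,green,black} — only yellow is left for (r6,c5).
row 1 has {green,white}; column 2 has {red,blue,green,yellow,white} — only black is left for (r1,c2).
row 2 has {red,blue,black}; column 5 has {blue,green,yellow,black} — only white is left for (r2,c5).
row 3 has {blue,green,black,white}; column 5 has {blue,green,yellow,black,white} — only red is left for (r3,c5).
row 3 has {red,blue,green,black,white}; column 6 has {blue,black,white} — only yellow is left for (r3,c6).
row 6 has {red,yellow,black,white}; column 3 has {red,green,black,white} — only blue is left for (r6,c3).
row 1 has {green,black,white}; column 3 has {red,blue,green,black,white} — only yellow is left for (r1,c3).
row 1 has {green,yellow,black,white}; column 6 has {blue,yellow,black,white} — only red is left for (r1,c6).
row 2 has {red,blue,black,white}; column 6 has {red,blue,yellow,black,white} — only green is left for (r2,c6).
row 6 has {red,blue,yellow,black,white}; column 1 has {red,black,white} — only green is left for (r6,c1).
row 1 has {red,green,yellow,black,white}; column 1 has {red,green,black,white} — only blue is left for (r1,c1).
row 2 has {red,blue,green,black,white}; column 1 has {red,blue,green,black,white} — only yellow is left for (r2,c1).

yellow red black blue white green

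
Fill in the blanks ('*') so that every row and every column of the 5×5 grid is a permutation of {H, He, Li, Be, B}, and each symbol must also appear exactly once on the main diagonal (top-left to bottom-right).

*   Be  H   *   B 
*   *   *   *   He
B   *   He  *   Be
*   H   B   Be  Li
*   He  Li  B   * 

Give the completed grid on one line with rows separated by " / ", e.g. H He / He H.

Li Be H He B / H B Be Li He / B Li He H Be / He H B Be Li / Be He Li B H

Cell (r1,c1): row 1 has {H,Be,B}; column 1 has {B}; the diagonal has {He,Be} → Li.
Cell (r1,c4): row 1 has {H,Li,Be,B}; column 4 has {Be,B} → He.
Cell (r2,c2): row 2 has {He}; column 2 has {H,He,Be}; the diagonal has {He,Li,Be} → B.
Cell (r2,c3): row 2 has {He,B}; column 3 has {H,He,Li,B} → Be.
Cell (r3,c2): row 3 has {He,Be,B}; column 2 has {H,He,Be,B} → Li.
Cell (r3,c4): row 3 has {He,Li,Be,B}; column 4 has {He,Be,B} → H.
Cell (r4,c1): row 4 has {H,Li,Be,B}; column 1 has {Li,B} → He.
Cell (r5,c5): row 5 has {He,Li,B}; column 5 has {He,Li,Be,B}; the diagonal has {He,Li,Be,B} → H.
Cell (r2,c1): row 2 has {He,Be,B}; column 1 has {He,Li,B} → H.
Cell (r2,c4): row 2 has {H,He,Be,B}; column 4 has {H,He,Be,B} → Li.
Cell (r5,c1): row 5 has {H,He,Li,B}; column 1 has {H,He,Li,B} → Be.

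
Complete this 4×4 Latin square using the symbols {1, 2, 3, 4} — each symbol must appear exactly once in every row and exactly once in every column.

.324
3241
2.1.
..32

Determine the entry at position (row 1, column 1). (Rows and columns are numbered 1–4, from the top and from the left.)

1

(r1,c1) = 1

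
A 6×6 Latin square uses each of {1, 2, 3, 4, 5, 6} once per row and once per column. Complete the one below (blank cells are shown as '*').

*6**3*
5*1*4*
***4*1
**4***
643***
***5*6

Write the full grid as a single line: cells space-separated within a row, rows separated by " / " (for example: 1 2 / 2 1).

1 6 5 2 3 4 / 5 2 1 6 4 3 / 3 5 6 4 2 1 / 2 1 4 3 6 5 / 6 4 3 1 5 2 / 4 3 2 5 1 6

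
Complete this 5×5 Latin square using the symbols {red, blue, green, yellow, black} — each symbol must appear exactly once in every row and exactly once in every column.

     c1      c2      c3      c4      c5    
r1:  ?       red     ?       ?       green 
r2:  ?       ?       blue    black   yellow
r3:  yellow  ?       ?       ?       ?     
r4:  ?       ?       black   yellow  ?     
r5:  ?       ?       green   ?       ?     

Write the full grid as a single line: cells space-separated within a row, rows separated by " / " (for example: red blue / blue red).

black red yellow blue green / red green blue black yellow / yellow black red green blue / green blue black yellow red / blue yellow green red black

(r1,c3): row 1 has {red,green}; column 3 has {blue,green,black}, so it must be yellow.
(r1,c4): row 1 has {red,green,yellow}; column 4 has {yellow,black}, so it must be blue.
(r2,c2): row 2 has {blue,yellow,black}; column 2 has {red}, so it must be green.
(r3,c3): row 3 has {yellow}; column 3 has {blue,green,yellow,black}, so it must be red.
(r3,c4): row 3 has {red,yellow}; column 4 has {blue,yellow,black}, so it must be green.
(r4,c2): row 4 has {yellow,black}; column 2 has {red,green}, so it must be blue.
(r4,c5): row 4 has {blue,yellow,black}; column 5 has {green,yellow}, so it must be red.
(r5,c4): row 5 has {green}; column 4 has {blue,green,yellow,black}, so it must be red.
(r1,c1): row 1 has {red,blue,green,yellow}; column 1 has {yellow}, so it must be black.
(r2,c1): row 2 has {blue,green,yellow,black}; column 1 has {yellow,black}, so it must be red.
(r3,c2): row 3 has {red,green,yellow}; column 2 has {red,blue,green}, so it must be black.
(r3,c5): row 3 has {red,green,yellow,black}; column 5 has {red,green,yellow}, so it must be blue.
(r4,c1): row 4 has {red,blue,yellow,black}; column 1 has {red,yellow,black}, so it must be green.
(r5,c1): row 5 has {red,green}; column 1 has {red,green,yellow,black}, so it must be blue.
(r5,c2): row 5 has {red,blue,green}; column 2 has {red,blue,green,black}, so it must be yellow.
(r5,c5): row 5 has {red,blue,green,yellow}; column 5 has {red,blue,green,yellow}, so it must be black.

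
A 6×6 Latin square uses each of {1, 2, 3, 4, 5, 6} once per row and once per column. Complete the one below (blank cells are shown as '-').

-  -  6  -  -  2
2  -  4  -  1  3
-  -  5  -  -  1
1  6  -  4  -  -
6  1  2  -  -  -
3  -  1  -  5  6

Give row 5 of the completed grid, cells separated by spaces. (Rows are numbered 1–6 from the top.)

At row 2, column 2: row 2 has {1,2,3,4}; column 2 has {1,6}; that leaves 5.
At row 2, column 4: row 2 has {1,2,3,4,5}; column 4 has {4}; that leaves 6.
At row 3, column 1: row 3 has {1,5}; column 1 has {1,2,3,6}; that leaves 4.
At row 4, column 3: row 4 has {1,4,6}; column 3 has {1,2,4,5,6}; that leaves 3.
At row 4, column 5: row 4 has {1,3,4,6}; column 5 has {1,5}; that leaves 2.
At row 4, column 6: row 4 has {1,2,3,4,6}; column 6 has {1,2,3,6}; that leaves 5.
At row 5, column 6: row 5 has {1,2,6}; column 6 has {1,2,3,5,6}; that leaves 4.
At row 6, column 4: row 6 has {1,3,5,6}; column 4 has {4,6}; that leaves 2.
At row 1, column 1: row 1 has {2,6}; column 1 has {1,2,3,4,6}; that leaves 5.
At row 3, column 4: row 3 has {1,4,5}; column 4 has {2,4,6}; that leaves 3.
At row 3, column 5: row 3 has {1,3,4,5}; column 5 has {1,2,5}; that leaves 6.
At row 5, column 4: row 5 has {1,2,4,6}; column 4 has {2,3,4,6}; that leaves 5.
At row 5, column 5: row 5 has {1,2,4,5,6}; column 5 has {1,2,5,6}; that leaves 3.

6 1 2 5 3 4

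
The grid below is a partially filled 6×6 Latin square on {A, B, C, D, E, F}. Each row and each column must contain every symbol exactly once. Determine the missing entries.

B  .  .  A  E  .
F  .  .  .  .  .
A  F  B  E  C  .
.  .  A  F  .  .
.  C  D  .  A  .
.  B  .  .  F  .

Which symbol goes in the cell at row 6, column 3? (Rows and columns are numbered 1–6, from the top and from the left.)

E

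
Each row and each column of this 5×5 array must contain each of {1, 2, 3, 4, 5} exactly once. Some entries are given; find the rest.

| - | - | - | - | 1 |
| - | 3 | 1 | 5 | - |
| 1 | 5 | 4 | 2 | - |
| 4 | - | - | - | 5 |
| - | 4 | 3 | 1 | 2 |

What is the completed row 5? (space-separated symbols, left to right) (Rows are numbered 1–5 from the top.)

5 4 3 1 2

(r1,c2) = 2
(r1,c3) = 5
(r2,c1) = 2
(r2,c5) = 4
(r3,c5) = 3
(r4,c2) = 1
(r4,c3) = 2
(r4,c4) = 3
(r5,c1) = 5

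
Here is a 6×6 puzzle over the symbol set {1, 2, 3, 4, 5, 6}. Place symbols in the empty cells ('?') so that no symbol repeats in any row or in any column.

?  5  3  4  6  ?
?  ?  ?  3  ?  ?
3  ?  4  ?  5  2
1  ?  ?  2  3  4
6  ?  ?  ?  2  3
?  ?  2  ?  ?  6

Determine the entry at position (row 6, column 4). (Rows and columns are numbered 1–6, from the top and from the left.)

1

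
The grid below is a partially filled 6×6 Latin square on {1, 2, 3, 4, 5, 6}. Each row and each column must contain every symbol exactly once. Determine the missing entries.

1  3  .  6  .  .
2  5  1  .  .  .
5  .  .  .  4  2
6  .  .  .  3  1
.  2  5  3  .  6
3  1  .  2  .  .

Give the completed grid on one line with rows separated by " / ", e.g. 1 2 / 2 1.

1 3 4 6 2 5 / 2 5 1 4 6 3 / 5 6 3 1 4 2 / 6 4 2 5 3 1 / 4 2 5 3 1 6 / 3 1 6 2 5 4

Cell (r2,c4): row 2 has {1,2,5}; column 4 has {2,3,6} → 4.
Cell (r2,c5): row 2 has {1,2,4,5}; column 5 has {3,4} → 6.
Cell (r2,c6): row 2 has {1,2,4,5,6}; column 6 has {1,2,6} → 3.
Cell (r3,c2): row 3 has {2,4,5}; column 2 has {1,2,3,5} → 6.
Cell (r3,c3): row 3 has {2,4,5,6}; column 3 has {1,5} → 3.
Cell (r3,c4): row 3 has {2,3,4,5,6}; column 4 has {2,3,4,6} → 1.
Cell (r4,c2): row 4 has {1,3,6}; column 2 has {1,2,3,5,6} → 4.
Cell (r4,c3): row 4 has {1,3,4,6}; column 3 has {1,3,5} → 2.
Cell (r4,c4): row 4 has {1,2,3,4,6}; column 4 has {1,2,3,4,6} → 5.
Cell (r5,c1): row 5 has {2,3,5,6}; column 1 has {1,2,3,5,6} → 4.
Cell (r5,c5): row 5 has {2,3,4,5,6}; column 5 has {3,4,6} → 1.
Cell (r6,c5): row 6 has {1,2,3}; column 5 has {1,3,4,6} → 5.
Cell (r6,c6): row 6 has {1,2,3,5}; column 6 has {1,2,3,6} → 4.
Cell (r1,c3): row 1 has {1,3,6}; column 3 has {1,2,3,5} → 4.
Cell (r1,c5): row 1 has {1,3,4,6}; column 5 has {1,3,4,5,6} → 2.
Cell (r1,c6): row 1 has {1,2,3,4,6}; column 6 has {1,2,3,4,6} → 5.
Cell (r6,c3): row 6 has {1,2,3,4,5}; column 3 has {1,2,3,4,5} → 6.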